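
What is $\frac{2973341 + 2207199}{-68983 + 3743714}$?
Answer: $\frac{5180540}{3674731} \approx 1.4098$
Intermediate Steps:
$\frac{2973341 + 2207199}{-68983 + 3743714} = \frac{5180540}{3674731}$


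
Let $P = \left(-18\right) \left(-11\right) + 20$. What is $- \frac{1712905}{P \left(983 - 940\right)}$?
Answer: $- \frac{39835}{218} \approx -182.73$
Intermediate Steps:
$P = 218$ ($P = 198 + 20 = 218$)
$- \frac{1712905}{P \left(983 - 940\right)} = - \frac{1712905}{218 \left(983 - 940\right)} = - \frac{1712905}{218 \cdot 43} = - \frac{1712905}{9374} = \left(-1712905\right) \frac{1}{9374} = - \frac{39835}{218}$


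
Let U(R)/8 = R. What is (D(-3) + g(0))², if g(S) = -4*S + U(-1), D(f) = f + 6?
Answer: 25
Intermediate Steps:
U(R) = 8*R
D(f) = 6 + f
g(S) = -8 - 4*S (g(S) = -4*S + 8*(-1) = -4*S - 8 = -8 - 4*S)
(D(-3) + g(0))² = ((6 - 3) + (-8 - 4*0))² = (3 + (-8 + 0))² = (3 - 8)² = (-5)² = 25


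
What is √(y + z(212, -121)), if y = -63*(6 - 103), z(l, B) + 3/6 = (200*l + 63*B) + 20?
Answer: √163630/2 ≈ 202.26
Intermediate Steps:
z(l, B) = 39/2 + 63*B + 200*l (z(l, B) = -½ + ((200*l + 63*B) + 20) = -½ + ((63*B + 200*l) + 20) = -½ + (20 + 63*B + 200*l) = 39/2 + 63*B + 200*l)
y = 6111 (y = -63*(-97) = 6111)
√(y + z(212, -121)) = √(6111 + (39/2 + 63*(-121) + 200*212)) = √(6111 + (39/2 - 7623 + 42400)) = √(6111 + 69593/2) = √(81815/2) = √163630/2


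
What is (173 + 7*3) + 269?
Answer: 463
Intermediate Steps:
(173 + 7*3) + 269 = (173 + 21) + 269 = 194 + 269 = 463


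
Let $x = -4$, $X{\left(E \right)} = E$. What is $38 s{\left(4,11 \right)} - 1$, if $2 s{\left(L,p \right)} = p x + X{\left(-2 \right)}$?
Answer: $-875$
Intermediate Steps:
$s{\left(L,p \right)} = -1 - 2 p$ ($s{\left(L,p \right)} = \frac{p \left(-4\right) - 2}{2} = \frac{- 4 p - 2}{2} = \frac{-2 - 4 p}{2} = -1 - 2 p$)
$38 s{\left(4,11 \right)} - 1 = 38 \left(-1 - 22\right) - 1 = 38 \left(-1 - 22\right) + \left(-5 + 4\right) = 38 \left(-23\right) - 1 = -874 - 1 = -875$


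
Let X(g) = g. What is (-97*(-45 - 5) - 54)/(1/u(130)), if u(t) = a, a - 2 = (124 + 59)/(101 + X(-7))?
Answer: 889658/47 ≈ 18929.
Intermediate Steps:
a = 371/94 (a = 2 + (124 + 59)/(101 - 7) = 2 + 183/94 = 371/94 ≈ 3.9468)
u(t) = 371/94
(-97*(-45 - 5) - 54)/(1/u(130)) = (-97*(-45 - 5) - 54)/(1/(371/94)) = (-97*(-50) - 54)/(94/371) = (4850 - 54)*(371/94) = 4796*(371/94) = 889658/47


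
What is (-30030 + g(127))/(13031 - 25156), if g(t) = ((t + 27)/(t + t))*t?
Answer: 29953/12125 ≈ 2.4704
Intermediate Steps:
g(t) = 27/2 + t/2 (g(t) = ((27 + t)/((2*t)))*t = ((27 + t)*(1/(2*t)))*t = ((27 + t)/(2*t))*t = 27/2 + t/2)
(-30030 + g(127))/(13031 - 25156) = (-30030 + (27/2 + (½)*127))/(13031 - 25156) = (-30030 + (27/2 + 127/2))/(-12125) = (-30030 + 77)*(-1/12125) = -29953*(-1/12125) = 29953/12125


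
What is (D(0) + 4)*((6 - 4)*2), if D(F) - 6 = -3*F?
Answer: 40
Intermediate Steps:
D(F) = 6 - 3*F
(D(0) + 4)*((6 - 4)*2) = ((6 - 3*0) + 4)*((6 - 4)*2) = ((6 + 0) + 4)*(2*2) = (6 + 4)*4 = 10*4 = 40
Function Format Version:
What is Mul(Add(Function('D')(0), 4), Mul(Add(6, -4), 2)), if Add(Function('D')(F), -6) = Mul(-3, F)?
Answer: 40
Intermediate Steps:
Function('D')(F) = Add(6, Mul(-3, F))
Mul(Add(Function('D')(0), 4), Mul(Add(6, -4), 2)) = Mul(Add(Add(6, Mul(-3, 0)), 4), Mul(Add(6, -4), 2)) = Mul(Add(Add(6, 0), 4), Mul(2, 2)) = Mul(Add(6, 4), 4) = Mul(10, 4) = 40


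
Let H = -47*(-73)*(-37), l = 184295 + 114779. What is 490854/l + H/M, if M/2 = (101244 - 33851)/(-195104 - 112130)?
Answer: 2916170071302374/10077747041 ≈ 2.8937e+5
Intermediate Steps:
l = 299074
M = -67393/153617 (M = 2*((101244 - 33851)/(-195104 - 112130)) = 2*(67393/(-307234)) = 2*(67393*(-1/307234)) = 2*(-67393/307234) = -67393/153617 ≈ -0.43871)
H = -126947 (H = 3431*(-37) = -126947)
490854/l + H/M = 490854/299074 - 126947/(-67393/153617) = 490854*(1/299074) - 126947*(-153617/67393) = 245427/149537 + 19501217299/67393 = 2916170071302374/10077747041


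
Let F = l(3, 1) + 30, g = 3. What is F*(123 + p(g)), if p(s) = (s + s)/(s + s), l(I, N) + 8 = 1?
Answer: 2852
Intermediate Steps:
l(I, N) = -7 (l(I, N) = -8 + 1 = -7)
p(s) = 1 (p(s) = (2*s)/((2*s)) = (2*s)*(1/(2*s)) = 1)
F = 23 (F = -7 + 30 = 23)
F*(123 + p(g)) = 23*(123 + 1) = 23*124 = 2852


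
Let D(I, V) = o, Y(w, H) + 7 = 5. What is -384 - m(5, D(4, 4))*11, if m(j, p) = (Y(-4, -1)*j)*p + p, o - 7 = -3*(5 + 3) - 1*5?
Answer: -2562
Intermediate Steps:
Y(w, H) = -2 (Y(w, H) = -7 + 5 = -2)
o = -22 (o = 7 + (-3*(5 + 3) - 1*5) = 7 + (-3*8 - 5) = 7 + (-24 - 5) = 7 - 29 = -22)
D(I, V) = -22
m(j, p) = p - 2*j*p (m(j, p) = (-2*j)*p + p = -2*j*p + p = p - 2*j*p)
-384 - m(5, D(4, 4))*11 = -384 - (-22*(1 - 2*5))*11 = -384 - (-22*(1 - 10))*11 = -384 - (-22*(-9))*11 = -384 - 198*11 = -384 - 1*2178 = -384 - 2178 = -2562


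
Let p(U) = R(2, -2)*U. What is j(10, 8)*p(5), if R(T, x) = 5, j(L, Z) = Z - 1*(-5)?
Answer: 325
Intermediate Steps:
j(L, Z) = 5 + Z (j(L, Z) = Z + 5 = 5 + Z)
p(U) = 5*U
j(10, 8)*p(5) = (5 + 8)*(5*5) = 13*25 = 325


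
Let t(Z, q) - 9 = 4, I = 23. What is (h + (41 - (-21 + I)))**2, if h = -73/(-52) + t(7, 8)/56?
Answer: 875153889/529984 ≈ 1651.3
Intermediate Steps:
t(Z, q) = 13 (t(Z, q) = 9 + 4 = 13)
h = 1191/728 (h = -73/(-52) + 13/56 = -73*(-1/52) + 13*(1/56) = 73/52 + 13/56 = 1191/728 ≈ 1.6360)
(h + (41 - (-21 + I)))**2 = (1191/728 + (41 - (-21 + 23)))**2 = (1191/728 + (41 - 1*2))**2 = (1191/728 + (41 - 2))**2 = (1191/728 + 39)**2 = (29583/728)**2 = 875153889/529984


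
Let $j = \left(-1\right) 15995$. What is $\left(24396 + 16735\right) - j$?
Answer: $57126$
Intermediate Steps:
$j = -15995$
$\left(24396 + 16735\right) - j = \left(24396 + 16735\right) - -15995 = 41131 + 15995 = 57126$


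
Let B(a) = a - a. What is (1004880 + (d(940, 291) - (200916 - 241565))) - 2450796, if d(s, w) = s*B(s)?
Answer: -1405267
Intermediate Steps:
B(a) = 0
d(s, w) = 0 (d(s, w) = s*0 = 0)
(1004880 + (d(940, 291) - (200916 - 241565))) - 2450796 = (1004880 + (0 - (200916 - 241565))) - 2450796 = (1004880 + (0 - 1*(-40649))) - 2450796 = (1004880 + (0 + 40649)) - 2450796 = (1004880 + 40649) - 2450796 = 1045529 - 2450796 = -1405267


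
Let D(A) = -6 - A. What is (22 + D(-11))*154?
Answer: 4158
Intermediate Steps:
(22 + D(-11))*154 = (22 + (-6 - 1*(-11)))*154 = (22 + (-6 + 11))*154 = (22 + 5)*154 = 27*154 = 4158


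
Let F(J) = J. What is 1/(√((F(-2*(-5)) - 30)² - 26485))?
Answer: -I*√26085/26085 ≈ -0.0061916*I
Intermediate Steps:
1/(√((F(-2*(-5)) - 30)² - 26485)) = 1/(√((-2*(-5) - 30)² - 26485)) = 1/(√((10 - 30)² - 26485)) = 1/(√((-20)² - 26485)) = 1/(√(400 - 26485)) = 1/(√(-26085)) = 1/(I*√26085) = -I*√26085/26085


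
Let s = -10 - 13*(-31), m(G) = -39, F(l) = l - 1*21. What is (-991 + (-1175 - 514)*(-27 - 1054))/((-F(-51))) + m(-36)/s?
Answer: 119525111/4716 ≈ 25345.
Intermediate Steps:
F(l) = -21 + l (F(l) = l - 21 = -21 + l)
s = 393 (s = -10 + 403 = 393)
(-991 + (-1175 - 514)*(-27 - 1054))/((-F(-51))) + m(-36)/s = (-991 + (-1175 - 514)*(-27 - 1054))/((-(-21 - 51))) - 39/393 = (-991 - 1689*(-1081))/((-1*(-72))) - 39*1/393 = (-991 + 1825809)/72 - 13/131 = 1824818*(1/72) - 13/131 = 912409/36 - 13/131 = 119525111/4716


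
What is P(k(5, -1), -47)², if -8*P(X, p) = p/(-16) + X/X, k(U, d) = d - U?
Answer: 3969/16384 ≈ 0.24225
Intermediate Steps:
P(X, p) = -⅛ + p/128 (P(X, p) = -(p/(-16) + X/X)/8 = -(p*(-1/16) + 1)/8 = -(-p/16 + 1)/8 = -(1 - p/16)/8 = -⅛ + p/128)
P(k(5, -1), -47)² = (-⅛ + (1/128)*(-47))² = (-⅛ - 47/128)² = (-63/128)² = 3969/16384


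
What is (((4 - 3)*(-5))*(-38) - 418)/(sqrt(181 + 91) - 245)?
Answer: 55860/59753 + 912*sqrt(17)/59753 ≈ 0.99778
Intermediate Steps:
(((4 - 3)*(-5))*(-38) - 418)/(sqrt(181 + 91) - 245) = ((1*(-5))*(-38) - 418)/(sqrt(272) - 245) = (-5*(-38) - 418)/(4*sqrt(17) - 245) = (190 - 418)/(-245 + 4*sqrt(17)) = -228/(-245 + 4*sqrt(17))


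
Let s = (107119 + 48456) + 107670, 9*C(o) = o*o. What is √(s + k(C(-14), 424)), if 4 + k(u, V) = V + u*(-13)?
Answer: √2370437/3 ≈ 513.21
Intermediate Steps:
C(o) = o²/9 (C(o) = (o*o)/9 = o²/9)
k(u, V) = -4 + V - 13*u (k(u, V) = -4 + (V + u*(-13)) = -4 + (V - 13*u) = -4 + V - 13*u)
s = 263245 (s = 155575 + 107670 = 263245)
√(s + k(C(-14), 424)) = √(263245 + (-4 + 424 - 13*(-14)²/9)) = √(263245 + (-4 + 424 - 13*196/9)) = √(263245 + (-4 + 424 - 2548/9)) = √(263245 + 1232/9) = √(2370437/9) = √2370437/3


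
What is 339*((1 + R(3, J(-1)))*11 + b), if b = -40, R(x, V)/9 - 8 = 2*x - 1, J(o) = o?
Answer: 426462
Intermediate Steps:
R(x, V) = 63 + 18*x (R(x, V) = 72 + 9*(2*x - 1) = 72 + 9*(-1 + 2*x) = 72 + (-9 + 18*x) = 63 + 18*x)
339*((1 + R(3, J(-1)))*11 + b) = 339*((1 + (63 + 18*3))*11 - 40) = 339*((1 + (63 + 54))*11 - 40) = 339*((1 + 117)*11 - 40) = 339*(118*11 - 40) = 339*(1298 - 40) = 339*1258 = 426462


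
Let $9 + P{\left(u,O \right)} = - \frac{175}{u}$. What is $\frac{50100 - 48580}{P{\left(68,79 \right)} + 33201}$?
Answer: $\frac{103360}{2256881} \approx 0.045798$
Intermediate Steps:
$P{\left(u,O \right)} = -9 - \frac{175}{u}$
$\frac{50100 - 48580}{P{\left(68,79 \right)} + 33201} = \frac{50100 - 48580}{\left(-9 - \frac{175}{68}\right) + 33201} = \frac{1520}{\left(-9 - \frac{175}{68}\right) + 33201} = \frac{1520}{- \frac{787}{68} + 33201} = \frac{1520}{\frac{2256881}{68}} = 1520 \cdot \frac{68}{2256881} = \frac{103360}{2256881}$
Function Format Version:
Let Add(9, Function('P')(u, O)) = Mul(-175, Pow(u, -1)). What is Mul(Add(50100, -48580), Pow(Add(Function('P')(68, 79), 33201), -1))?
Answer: Rational(103360, 2256881) ≈ 0.045798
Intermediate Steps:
Function('P')(u, O) = Add(-9, Mul(-175, Pow(u, -1)))
Mul(Add(50100, -48580), Pow(Add(Function('P')(68, 79), 33201), -1)) = Mul(Add(50100, -48580), Pow(Add(Add(-9, Mul(-175, Pow(68, -1))), 33201), -1)) = Mul(1520, Pow(Add(Add(-9, Mul(-175, Rational(1, 68))), 33201), -1)) = Mul(1520, Pow(Add(Add(-9, Rational(-175, 68)), 33201), -1)) = Mul(1520, Pow(Add(Rational(-787, 68), 33201), -1)) = Mul(1520, Pow(Rational(2256881, 68), -1)) = Mul(1520, Rational(68, 2256881)) = Rational(103360, 2256881)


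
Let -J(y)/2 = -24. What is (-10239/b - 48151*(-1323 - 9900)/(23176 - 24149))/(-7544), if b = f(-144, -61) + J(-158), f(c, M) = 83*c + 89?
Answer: 11483453883/155981630 ≈ 73.621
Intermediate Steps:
f(c, M) = 89 + 83*c
J(y) = 48 (J(y) = -2*(-24) = 48)
b = -11815 (b = (89 + 83*(-144)) + 48 = (89 - 11952) + 48 = -11863 + 48 = -11815)
(-10239/b - 48151*(-1323 - 9900)/(23176 - 24149))/(-7544) = (-10239/(-11815) - 48151*(-1323 - 9900)/(23176 - 24149))/(-7544) = (-10239*(-1/11815) - 48151/((-973/(-11223))))*(-1/7544) = (10239/11815 - 48151/((-973*(-1/11223))))*(-1/7544) = (10239/11815 - 48151/973/11223)*(-1/7544) = (10239/11815 - 48151*11223/973)*(-1/7544) = (10239/11815 - 540398673/973)*(-1/7544) = -45933815532/82705*(-1/7544) = 11483453883/155981630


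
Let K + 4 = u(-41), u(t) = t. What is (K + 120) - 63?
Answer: 12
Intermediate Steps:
K = -45 (K = -4 - 41 = -45)
(K + 120) - 63 = (-45 + 120) - 63 = 75 - 63 = 12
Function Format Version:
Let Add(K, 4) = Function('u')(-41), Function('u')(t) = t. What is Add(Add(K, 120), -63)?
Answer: 12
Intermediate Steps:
K = -45 (K = Add(-4, -41) = -45)
Add(Add(K, 120), -63) = Add(Add(-45, 120), -63) = Add(75, -63) = 12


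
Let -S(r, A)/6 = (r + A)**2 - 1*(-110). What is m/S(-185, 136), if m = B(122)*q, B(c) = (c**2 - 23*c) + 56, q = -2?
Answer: 12134/7533 ≈ 1.6108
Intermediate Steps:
S(r, A) = -660 - 6*(A + r)**2 (S(r, A) = -6*((r + A)**2 - 1*(-110)) = -6*((A + r)**2 + 110) = -6*(110 + (A + r)**2) = -660 - 6*(A + r)**2)
B(c) = 56 + c**2 - 23*c
m = -24268 (m = (56 + 122**2 - 23*122)*(-2) = (56 + 14884 - 2806)*(-2) = 12134*(-2) = -24268)
m/S(-185, 136) = -24268/(-660 - 6*(136 - 185)**2) = -24268/(-660 - 6*(-49)**2) = -24268/(-660 - 6*2401) = -24268/(-660 - 14406) = -24268/(-15066) = -24268*(-1/15066) = 12134/7533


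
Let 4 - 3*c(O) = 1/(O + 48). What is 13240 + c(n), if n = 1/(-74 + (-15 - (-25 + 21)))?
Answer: 162034111/12237 ≈ 13241.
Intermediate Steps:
n = -1/85 (n = 1/(-74 + (-15 - 1*(-4))) = 1/(-74 + (-15 + 4)) = 1/(-74 - 11) = 1/(-85) = -1/85 ≈ -0.011765)
c(O) = 4/3 - 1/(3*(48 + O)) (c(O) = 4/3 - 1/(3*(O + 48)) = 4/3 - 1/(3*(48 + O)))
13240 + c(n) = 13240 + (191 + 4*(-1/85))/(3*(48 - 1/85)) = 13240 + (191 - 4/85)/(3*(4079/85)) = 13240 + (⅓)*(85/4079)*(16231/85) = 13240 + 16231/12237 = 162034111/12237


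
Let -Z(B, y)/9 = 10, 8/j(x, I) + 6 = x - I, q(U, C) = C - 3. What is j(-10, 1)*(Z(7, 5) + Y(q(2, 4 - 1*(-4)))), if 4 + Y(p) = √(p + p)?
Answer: 752/17 - 8*√10/17 ≈ 42.747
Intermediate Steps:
q(U, C) = -3 + C
Y(p) = -4 + √2*√p (Y(p) = -4 + √(p + p) = -4 + √(2*p) = -4 + √2*√p)
j(x, I) = 8/(-6 + x - I) (j(x, I) = 8/(-6 + (x - I)) = 8/(-6 + x - I))
Z(B, y) = -90 (Z(B, y) = -9*10 = -90)
j(-10, 1)*(Z(7, 5) + Y(q(2, 4 - 1*(-4)))) = (8/(-6 - 10 - 1*1))*(-90 + (-4 + √2*√(-3 + (4 - 1*(-4))))) = (8/(-6 - 10 - 1))*(-90 + (-4 + √2*√(-3 + (4 + 4)))) = (8/(-17))*(-90 + (-4 + √2*√(-3 + 8))) = (8*(-1/17))*(-90 + (-4 + √2*√5)) = -8*(-90 + (-4 + √10))/17 = -8*(-94 + √10)/17 = 752/17 - 8*√10/17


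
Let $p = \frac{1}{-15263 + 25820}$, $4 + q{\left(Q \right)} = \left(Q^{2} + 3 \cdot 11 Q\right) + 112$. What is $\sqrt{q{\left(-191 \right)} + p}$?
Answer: $\frac{\sqrt{375042472419}}{3519} \approx 174.03$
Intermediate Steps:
$q{\left(Q \right)} = 108 + Q^{2} + 33 Q$ ($q{\left(Q \right)} = -4 + \left(\left(Q^{2} + 3 \cdot 11 Q\right) + 112\right) = -4 + \left(\left(Q^{2} + 33 Q\right) + 112\right) = -4 + \left(112 + Q^{2} + 33 Q\right) = 108 + Q^{2} + 33 Q$)
$p = \frac{1}{10557} \approx 9.4724 \cdot 10^{-5}$
$\sqrt{q{\left(-191 \right)} + p} = \sqrt{\left(108 + \left(-191\right)^{2} + 33 \left(-191\right)\right) + \frac{1}{10557}} = \sqrt{\left(108 + 36481 - 6303\right) + \frac{1}{10557}} = \sqrt{30286 + \frac{1}{10557}} = \sqrt{\frac{319729303}{10557}} = \frac{\sqrt{375042472419}}{3519}$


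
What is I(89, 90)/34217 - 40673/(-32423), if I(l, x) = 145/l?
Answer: 123866716984/98738183399 ≈ 1.2545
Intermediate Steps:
I(89, 90)/34217 - 40673/(-32423) = (145/89)/34217 - 40673/(-32423) = (145*(1/89))*(1/34217) - 40673*(-1/32423) = (145/89)*(1/34217) + 40673/32423 = 145/3045313 + 40673/32423 = 123866716984/98738183399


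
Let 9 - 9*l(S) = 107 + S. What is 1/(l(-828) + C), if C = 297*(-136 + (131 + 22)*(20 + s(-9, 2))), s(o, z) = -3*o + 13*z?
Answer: 9/29491939 ≈ 3.0517e-7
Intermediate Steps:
C = 3276801 (C = 297*(-136 + (131 + 22)*(20 + (-3*(-9) + 13*2))) = 297*(-136 + 153*(20 + (27 + 26))) = 297*(-136 + 153*(20 + 53)) = 297*(-136 + 153*73) = 297*(-136 + 11169) = 297*11033 = 3276801)
l(S) = -98/9 - S/9 (l(S) = 1 - (107 + S)/9 = 1 + (-107/9 - S/9) = -98/9 - S/9)
1/(l(-828) + C) = 1/((-98/9 - ⅑*(-828)) + 3276801) = 1/((-98/9 + 92) + 3276801) = 1/(730/9 + 3276801) = 1/(29491939/9) = 9/29491939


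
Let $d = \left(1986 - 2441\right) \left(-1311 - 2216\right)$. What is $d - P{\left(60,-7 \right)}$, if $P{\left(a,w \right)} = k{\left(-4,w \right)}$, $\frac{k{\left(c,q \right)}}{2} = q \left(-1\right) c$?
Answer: $1604841$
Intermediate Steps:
$k{\left(c,q \right)} = - 2 c q$ ($k{\left(c,q \right)} = 2 q \left(-1\right) c = 2 - q c = 2 \left(- c q\right) = - 2 c q$)
$P{\left(a,w \right)} = 8 w$ ($P{\left(a,w \right)} = \left(-2\right) \left(-4\right) w = 8 w$)
$d = 1604785$ ($d = \left(-455\right) \left(-3527\right) = 1604785$)
$d - P{\left(60,-7 \right)} = 1604785 - 8 \left(-7\right) = 1604785 - -56 = 1604785 + 56 = 1604841$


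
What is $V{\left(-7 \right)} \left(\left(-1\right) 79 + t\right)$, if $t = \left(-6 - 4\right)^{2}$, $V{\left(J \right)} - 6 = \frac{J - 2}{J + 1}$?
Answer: $\frac{315}{2} \approx 157.5$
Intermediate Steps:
$V{\left(J \right)} = 6 + \frac{-2 + J}{1 + J}$ ($V{\left(J \right)} = 6 + \frac{J - 2}{J + 1} = 6 + \frac{-2 + J}{1 + J}$)
$t = 100$ ($t = \left(-10\right)^{2} = 100$)
$V{\left(-7 \right)} \left(\left(-1\right) 79 + t\right) = \frac{4 + 7 \left(-7\right)}{1 - 7} \left(\left(-1\right) 79 + 100\right) = \frac{4 - 49}{-6} \left(-79 + 100\right) = \left(- \frac{1}{6}\right) \left(-45\right) 21 = \frac{15}{2} \cdot 21 = \frac{315}{2}$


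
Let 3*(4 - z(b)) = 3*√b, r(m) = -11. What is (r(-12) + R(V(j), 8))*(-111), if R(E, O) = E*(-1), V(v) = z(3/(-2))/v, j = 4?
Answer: 1332 - 111*I*√6/8 ≈ 1332.0 - 33.987*I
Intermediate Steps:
z(b) = 4 - √b
V(v) = (4 - I*√6/2)/v (V(v) = (4 - √(3/(-2)))/v = (4 - √(3*(-½)))/v = (4 - √(-3/2))/v = (4 - I*√6/2)/v)
R(E, O) = -E
(r(-12) + R(V(j), 8))*(-111) = (-11 - (8 - I*√6)/(2*4))*(-111) = (-11 - (1 - I*√6/8))*(-111) = (-11 + (-1 + I*√6/8))*(-111) = (-12 + I*√6/8)*(-111) = 1332 - 111*I*√6/8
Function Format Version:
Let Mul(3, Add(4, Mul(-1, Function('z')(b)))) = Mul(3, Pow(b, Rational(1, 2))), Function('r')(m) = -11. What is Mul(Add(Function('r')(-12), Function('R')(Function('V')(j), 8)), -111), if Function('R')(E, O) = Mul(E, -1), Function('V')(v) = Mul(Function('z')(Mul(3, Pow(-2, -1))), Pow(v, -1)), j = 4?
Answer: Add(1332, Mul(Rational(-111, 8), I, Pow(6, Rational(1, 2)))) ≈ Add(1332.0, Mul(-33.987, I))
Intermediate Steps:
Function('z')(b) = Add(4, Mul(-1, Pow(b, Rational(1, 2)))) (Function('z')(b) = Add(4, Mul(Rational(-1, 3), Mul(3, Pow(b, Rational(1, 2))))) = Add(4, Mul(-1, Pow(b, Rational(1, 2)))))
Function('V')(v) = Mul(Pow(v, -1), Add(4, Mul(Rational(-1, 2), I, Pow(6, Rational(1, 2))))) (Function('V')(v) = Mul(Add(4, Mul(-1, Pow(Mul(3, Pow(-2, -1)), Rational(1, 2)))), Pow(v, -1)) = Mul(Add(4, Mul(-1, Pow(Mul(3, Rational(-1, 2)), Rational(1, 2)))), Pow(v, -1)) = Mul(Add(4, Mul(-1, Pow(Rational(-3, 2), Rational(1, 2)))), Pow(v, -1)) = Mul(Add(4, Mul(-1, Mul(Rational(1, 2), I, Pow(6, Rational(1, 2))))), Pow(v, -1)) = Mul(Add(4, Mul(Rational(-1, 2), I, Pow(6, Rational(1, 2)))), Pow(v, -1)) = Mul(Pow(v, -1), Add(4, Mul(Rational(-1, 2), I, Pow(6, Rational(1, 2))))))
Function('R')(E, O) = Mul(-1, E)
Mul(Add(Function('r')(-12), Function('R')(Function('V')(j), 8)), -111) = Mul(Add(-11, Mul(-1, Mul(Rational(1, 2), Pow(4, -1), Add(8, Mul(-1, I, Pow(6, Rational(1, 2))))))), -111) = Mul(Add(-11, Mul(-1, Mul(Rational(1, 2), Rational(1, 4), Add(8, Mul(-1, I, Pow(6, Rational(1, 2))))))), -111) = Mul(Add(-11, Mul(-1, Add(1, Mul(Rational(-1, 8), I, Pow(6, Rational(1, 2)))))), -111) = Mul(Add(-11, Add(-1, Mul(Rational(1, 8), I, Pow(6, Rational(1, 2))))), -111) = Mul(Add(-12, Mul(Rational(1, 8), I, Pow(6, Rational(1, 2)))), -111) = Add(1332, Mul(Rational(-111, 8), I, Pow(6, Rational(1, 2))))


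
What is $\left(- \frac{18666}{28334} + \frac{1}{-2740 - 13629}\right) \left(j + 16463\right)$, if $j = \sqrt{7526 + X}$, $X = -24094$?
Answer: $- \frac{2515316642372}{231899623} - \frac{305572088 i \sqrt{4142}}{231899623} \approx -10847.0 - 84.804 i$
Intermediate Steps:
$j = 2 i \sqrt{4142}$ ($j = \sqrt{7526 - 24094} = \sqrt{-16568} = 2 i \sqrt{4142} \approx 128.72 i$)
$\left(- \frac{18666}{28334} + \frac{1}{-2740 - 13629}\right) \left(j + 16463\right) = \left(- \frac{18666}{28334} + \frac{1}{-2740 - 13629}\right) \left(2 i \sqrt{4142} + 16463\right) = \left(\left(-18666\right) \frac{1}{28334} + \frac{1}{-16369}\right) \left(16463 + 2 i \sqrt{4142}\right) = \left(- \frac{9333}{14167} - \frac{1}{16369}\right) \left(16463 + 2 i \sqrt{4142}\right) = - \frac{152786044 \left(16463 + 2 i \sqrt{4142}\right)}{231899623} = - \frac{2515316642372}{231899623} - \frac{305572088 i \sqrt{4142}}{231899623}$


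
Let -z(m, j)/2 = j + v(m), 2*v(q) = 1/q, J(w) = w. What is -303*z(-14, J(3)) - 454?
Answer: 18793/14 ≈ 1342.4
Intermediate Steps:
v(q) = 1/(2*q) (v(q) = (1/q)/2 = 1/(2*q))
z(m, j) = -1/m - 2*j (z(m, j) = -2*(j + 1/(2*m)) = -1/m - 2*j)
-303*z(-14, J(3)) - 454 = -303*(-1/(-14) - 2*3) - 454 = -303*(-1*(-1/14) - 6) - 454 = -303*(1/14 - 6) - 454 = -303*(-83/14) - 454 = 25149/14 - 454 = 18793/14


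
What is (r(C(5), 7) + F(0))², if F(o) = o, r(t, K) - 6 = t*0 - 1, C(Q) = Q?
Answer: 25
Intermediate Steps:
r(t, K) = 5 (r(t, K) = 6 + (t*0 - 1) = 6 + (0 - 1) = 6 - 1 = 5)
(r(C(5), 7) + F(0))² = (5 + 0)² = 5² = 25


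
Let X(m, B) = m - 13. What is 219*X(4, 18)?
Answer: -1971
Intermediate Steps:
X(m, B) = -13 + m
219*X(4, 18) = 219*(-13 + 4) = 219*(-9) = -1971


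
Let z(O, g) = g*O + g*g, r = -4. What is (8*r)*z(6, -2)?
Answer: 256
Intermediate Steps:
z(O, g) = g**2 + O*g (z(O, g) = O*g + g**2 = g**2 + O*g)
(8*r)*z(6, -2) = (8*(-4))*(-2*(6 - 2)) = -(-64)*4 = -32*(-8) = 256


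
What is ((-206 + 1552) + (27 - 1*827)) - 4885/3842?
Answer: 2092847/3842 ≈ 544.73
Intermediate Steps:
((-206 + 1552) + (27 - 1*827)) - 4885/3842 = (1346 + (27 - 827)) - 4885/3842 = (1346 - 800) - 1*4885/3842 = 546 - 4885/3842 = 2092847/3842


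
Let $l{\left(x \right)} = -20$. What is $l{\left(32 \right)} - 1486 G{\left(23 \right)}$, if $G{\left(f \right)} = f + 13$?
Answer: $-53516$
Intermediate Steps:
$G{\left(f \right)} = 13 + f$
$l{\left(32 \right)} - 1486 G{\left(23 \right)} = -20 - 1486 \left(13 + 23\right) = -20 - 53496 = -53516$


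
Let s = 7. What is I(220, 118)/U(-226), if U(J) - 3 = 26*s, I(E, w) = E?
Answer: 44/37 ≈ 1.1892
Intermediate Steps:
U(J) = 185 (U(J) = 3 + 26*7 = 3 + 182 = 185)
I(220, 118)/U(-226) = 220/185 = 220*(1/185) = 44/37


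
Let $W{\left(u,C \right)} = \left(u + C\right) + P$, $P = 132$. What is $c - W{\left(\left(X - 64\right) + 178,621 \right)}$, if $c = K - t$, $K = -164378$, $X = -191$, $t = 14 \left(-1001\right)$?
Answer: $-151040$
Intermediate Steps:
$t = -14014$
$W{\left(u,C \right)} = 132 + C + u$ ($W{\left(u,C \right)} = \left(u + C\right) + 132 = \left(C + u\right) + 132 = 132 + C + u$)
$c = -150364$ ($c = -164378 - -14014 = -164378 + 14014 = -150364$)
$c - W{\left(\left(X - 64\right) + 178,621 \right)} = -150364 - \left(132 + 621 + \left(\left(-191 - 64\right) + 178\right)\right) = -150364 - \left(132 + 621 + \left(-255 + 178\right)\right) = -150364 - \left(132 + 621 - 77\right) = -150364 - 676 = -151040$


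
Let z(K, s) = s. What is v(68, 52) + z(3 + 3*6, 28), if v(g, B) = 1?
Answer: 29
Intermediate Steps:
v(68, 52) + z(3 + 3*6, 28) = 1 + 28 = 29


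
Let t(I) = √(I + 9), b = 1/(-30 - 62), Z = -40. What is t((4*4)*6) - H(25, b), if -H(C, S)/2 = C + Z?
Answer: -30 + √105 ≈ -19.753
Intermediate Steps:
b = -1/92 (b = 1/(-92) = -1/92 ≈ -0.010870)
H(C, S) = 80 - 2*C (H(C, S) = -2*(C - 40) = -2*(-40 + C) = 80 - 2*C)
t(I) = √(9 + I)
t((4*4)*6) - H(25, b) = √(9 + (4*4)*6) - (80 - 2*25) = √(9 + 16*6) - (80 - 50) = √(9 + 96) - 1*30 = √105 - 30 = -30 + √105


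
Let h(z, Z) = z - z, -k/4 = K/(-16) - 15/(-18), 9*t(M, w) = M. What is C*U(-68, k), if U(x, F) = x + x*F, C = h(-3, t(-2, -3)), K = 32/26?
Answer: 0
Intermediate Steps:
t(M, w) = M/9
K = 16/13 (K = 32*(1/26) = 16/13 ≈ 1.2308)
k = -118/39 (k = -4*((16/13)/(-16) - 15/(-18)) = -4*((16/13)*(-1/16) - 15*(-1/18)) = -4*(-1/13 + ⅚) = -4*59/78 = -118/39 ≈ -3.0256)
h(z, Z) = 0
C = 0
U(x, F) = x + F*x
C*U(-68, k) = 0*(-68*(1 - 118/39)) = 0*(-68*(-79/39)) = 0*(5372/39) = 0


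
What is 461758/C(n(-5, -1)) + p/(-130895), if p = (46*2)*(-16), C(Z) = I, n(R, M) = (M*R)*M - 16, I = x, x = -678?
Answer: -30220407697/44373405 ≈ -681.05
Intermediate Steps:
I = -678
n(R, M) = -16 + R*M**2 (n(R, M) = R*M**2 - 16 = -16 + R*M**2)
C(Z) = -678
p = -1472 (p = 92*(-16) = -1472)
461758/C(n(-5, -1)) + p/(-130895) = 461758/(-678) - 1472/(-130895) = 461758*(-1/678) - 1472*(-1/130895) = -230879/339 + 1472/130895 = -30220407697/44373405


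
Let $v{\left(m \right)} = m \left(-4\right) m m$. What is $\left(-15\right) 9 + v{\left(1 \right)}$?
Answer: $-139$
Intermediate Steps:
$v{\left(m \right)} = - 4 m^{3}$ ($v{\left(m \right)} = - 4 m m m = - 4 m^{2} m = - 4 m^{3}$)
$\left(-15\right) 9 + v{\left(1 \right)} = \left(-15\right) 9 - 4 \cdot 1^{3} = -135 - 4 = -139$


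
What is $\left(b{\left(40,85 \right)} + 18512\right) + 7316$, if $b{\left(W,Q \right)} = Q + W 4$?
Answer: $26073$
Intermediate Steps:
$b{\left(W,Q \right)} = Q + 4 W$
$\left(b{\left(40,85 \right)} + 18512\right) + 7316 = \left(\left(85 + 4 \cdot 40\right) + 18512\right) + 7316 = \left(\left(85 + 160\right) + 18512\right) + 7316 = \left(245 + 18512\right) + 7316 = 18757 + 7316 = 26073$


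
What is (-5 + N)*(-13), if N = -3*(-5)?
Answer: -130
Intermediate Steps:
N = 15
(-5 + N)*(-13) = (-5 + 15)*(-13) = 10*(-13) = -130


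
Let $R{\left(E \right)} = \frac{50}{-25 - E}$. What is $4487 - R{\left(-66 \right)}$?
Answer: $\frac{183917}{41} \approx 4485.8$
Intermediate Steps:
$4487 - R{\left(-66 \right)} = 4487 - - \frac{50}{25 - 66} = 4487 - - \frac{50}{-41} = 4487 - \left(-50\right) \left(- \frac{1}{41}\right) = 4487 - \frac{50}{41} = \frac{183917}{41}$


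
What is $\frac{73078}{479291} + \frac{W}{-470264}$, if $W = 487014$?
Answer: $- \frac{99527737241}{112696651412} \approx -0.88315$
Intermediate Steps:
$\frac{73078}{479291} + \frac{W}{-470264} = \frac{73078}{479291} + \frac{487014}{-470264} = 73078 \cdot \frac{1}{479291} + 487014 \left(- \frac{1}{470264}\right) = \frac{73078}{479291} - \frac{243507}{235132} = - \frac{99527737241}{112696651412}$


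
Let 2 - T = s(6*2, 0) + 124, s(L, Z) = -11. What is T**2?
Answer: 12321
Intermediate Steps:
T = -111 (T = 2 - (-11 + 124) = 2 - 1*113 = 2 - 113 = -111)
T**2 = (-111)**2 = 12321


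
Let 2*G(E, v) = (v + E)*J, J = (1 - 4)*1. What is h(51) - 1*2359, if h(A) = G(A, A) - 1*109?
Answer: -2621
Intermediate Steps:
J = -3 (J = -3*1 = -3)
G(E, v) = -3*E/2 - 3*v/2 (G(E, v) = ((v + E)*(-3))/2 = ((E + v)*(-3))/2 = (-3*E - 3*v)/2 = -3*E/2 - 3*v/2)
h(A) = -109 - 3*A (h(A) = (-3*A/2 - 3*A/2) - 1*109 = -3*A - 109 = -109 - 3*A)
h(51) - 1*2359 = (-109 - 3*51) - 1*2359 = (-109 - 153) - 2359 = -262 - 2359 = -2621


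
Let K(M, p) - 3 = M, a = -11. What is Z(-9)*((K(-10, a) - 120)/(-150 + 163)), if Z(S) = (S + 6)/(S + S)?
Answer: -127/78 ≈ -1.6282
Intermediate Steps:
K(M, p) = 3 + M
Z(S) = (6 + S)/(2*S) (Z(S) = (6 + S)/((2*S)) = (6 + S)*(1/(2*S)) = (6 + S)/(2*S))
Z(-9)*((K(-10, a) - 120)/(-150 + 163)) = ((1/2)*(6 - 9)/(-9))*(((3 - 10) - 120)/(-150 + 163)) = ((1/2)*(-1/9)*(-3))*((-7 - 120)/13) = (-127*1/13)/6 = (1/6)*(-127/13) = -127/78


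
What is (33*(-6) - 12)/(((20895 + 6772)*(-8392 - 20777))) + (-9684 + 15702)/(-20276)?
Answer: -115634152787/389597895894 ≈ -0.29680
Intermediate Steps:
(33*(-6) - 12)/(((20895 + 6772)*(-8392 - 20777))) + (-9684 + 15702)/(-20276) = (-198 - 12)/((27667*(-29169))) + 6018*(-1/20276) = -210/(-807018723) - 3009/10138 = -210*(-1/807018723) - 3009/10138 = 10/38429463 - 3009/10138 = -115634152787/389597895894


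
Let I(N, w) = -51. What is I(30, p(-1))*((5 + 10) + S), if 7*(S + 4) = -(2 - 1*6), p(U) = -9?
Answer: -4131/7 ≈ -590.14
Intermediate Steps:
S = -24/7 (S = -4 + (-(2 - 1*6))/7 = -4 + (-(2 - 6))/7 = -4 + (-1*(-4))/7 = -4 + (⅐)*4 = -4 + 4/7 = -24/7 ≈ -3.4286)
I(30, p(-1))*((5 + 10) + S) = -51*((5 + 10) - 24/7) = -51*(15 - 24/7) = -51*81/7 = -4131/7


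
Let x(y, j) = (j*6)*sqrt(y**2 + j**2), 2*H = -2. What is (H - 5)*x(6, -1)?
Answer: 36*sqrt(37) ≈ 218.98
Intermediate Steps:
H = -1 (H = (1/2)*(-2) = -1)
x(y, j) = 6*j*sqrt(j**2 + y**2) (x(y, j) = (6*j)*sqrt(j**2 + y**2) = 6*j*sqrt(j**2 + y**2))
(H - 5)*x(6, -1) = (-1 - 5)*(6*(-1)*sqrt((-1)**2 + 6**2)) = -36*(-1)*sqrt(1 + 36) = -36*(-1)*sqrt(37) = -(-36)*sqrt(37) = 36*sqrt(37)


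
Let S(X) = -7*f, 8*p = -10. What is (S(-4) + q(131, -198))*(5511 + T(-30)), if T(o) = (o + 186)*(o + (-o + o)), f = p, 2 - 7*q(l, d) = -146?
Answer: 695547/28 ≈ 24841.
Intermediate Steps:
p = -5/4 (p = (⅛)*(-10) = -5/4 ≈ -1.2500)
q(l, d) = 148/7 (q(l, d) = 2/7 - ⅐*(-146) = 2/7 + 146/7 = 148/7)
f = -5/4 ≈ -1.2500
T(o) = o*(186 + o) (T(o) = (186 + o)*(o + 0) = (186 + o)*o = o*(186 + o))
S(X) = 35/4 (S(X) = -7*(-5/4) = 35/4)
(S(-4) + q(131, -198))*(5511 + T(-30)) = (35/4 + 148/7)*(5511 - 30*(186 - 30)) = 837*(5511 - 30*156)/28 = 837*(5511 - 4680)/28 = (837/28)*831 = 695547/28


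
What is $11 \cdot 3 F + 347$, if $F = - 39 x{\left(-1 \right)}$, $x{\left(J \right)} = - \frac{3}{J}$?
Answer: $-3514$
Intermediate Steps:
$F = -117$ ($F = - 39 \left(- \frac{3}{-1}\right) = - 39 \left(\left(-3\right) \left(-1\right)\right) = \left(-39\right) 3 = -117$)
$11 \cdot 3 F + 347 = 11 \cdot 3 \left(-117\right) + 347 = 33 \left(-117\right) + 347 = -3861 + 347 = -3514$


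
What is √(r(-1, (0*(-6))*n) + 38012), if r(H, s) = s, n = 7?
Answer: 2*√9503 ≈ 194.97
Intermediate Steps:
√(r(-1, (0*(-6))*n) + 38012) = √((0*(-6))*7 + 38012) = √(0*7 + 38012) = √(0 + 38012) = √38012 = 2*√9503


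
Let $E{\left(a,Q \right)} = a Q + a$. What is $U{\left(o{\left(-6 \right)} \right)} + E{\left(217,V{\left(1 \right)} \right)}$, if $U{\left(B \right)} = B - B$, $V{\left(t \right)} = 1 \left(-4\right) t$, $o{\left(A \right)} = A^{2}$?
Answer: $-651$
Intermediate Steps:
$V{\left(t \right)} = - 4 t$
$E{\left(a,Q \right)} = a + Q a$ ($E{\left(a,Q \right)} = Q a + a = a + Q a$)
$U{\left(B \right)} = 0$
$U{\left(o{\left(-6 \right)} \right)} + E{\left(217,V{\left(1 \right)} \right)} = 0 + 217 \left(1 - 4\right) = 0 + 217 \left(-3\right) = 0 - 651 = -651$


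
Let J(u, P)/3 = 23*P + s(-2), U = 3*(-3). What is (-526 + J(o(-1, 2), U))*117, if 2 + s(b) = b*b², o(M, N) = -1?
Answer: -137709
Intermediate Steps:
U = -9
s(b) = -2 + b³ (s(b) = -2 + b*b² = -2 + b³)
J(u, P) = -30 + 69*P (J(u, P) = 3*(23*P + (-2 + (-2)³)) = 3*(23*P + (-2 - 8)) = 3*(23*P - 10) = 3*(-10 + 23*P) = -30 + 69*P)
(-526 + J(o(-1, 2), U))*117 = (-526 + (-30 + 69*(-9)))*117 = (-526 + (-30 - 621))*117 = (-526 - 651)*117 = -1177*117 = -137709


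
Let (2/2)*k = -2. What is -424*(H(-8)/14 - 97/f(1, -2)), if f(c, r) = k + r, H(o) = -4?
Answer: -71126/7 ≈ -10161.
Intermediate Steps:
k = -2
f(c, r) = -2 + r
-424*(H(-8)/14 - 97/f(1, -2)) = -424*(-4/14 - 97/(-2 - 2)) = -424*(-4*1/14 - 97/(-4)) = -424*(-2/7 - 97*(-1/4)) = -424*(-2/7 + 97/4) = -424*671/28 = -71126/7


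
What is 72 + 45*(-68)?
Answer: -2988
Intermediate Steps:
72 + 45*(-68) = 72 - 3060 = -2988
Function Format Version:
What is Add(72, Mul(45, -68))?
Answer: -2988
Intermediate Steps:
Add(72, Mul(45, -68)) = Add(72, -3060) = -2988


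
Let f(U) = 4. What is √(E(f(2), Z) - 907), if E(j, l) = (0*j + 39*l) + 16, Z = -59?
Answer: 2*I*√798 ≈ 56.498*I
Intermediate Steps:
E(j, l) = 16 + 39*l (E(j, l) = (0 + 39*l) + 16 = 39*l + 16 = 16 + 39*l)
√(E(f(2), Z) - 907) = √((16 + 39*(-59)) - 907) = √((16 - 2301) - 907) = √(-2285 - 907) = √(-3192) = 2*I*√798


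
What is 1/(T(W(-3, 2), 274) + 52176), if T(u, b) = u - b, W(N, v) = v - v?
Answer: 1/51902 ≈ 1.9267e-5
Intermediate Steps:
W(N, v) = 0
1/(T(W(-3, 2), 274) + 52176) = 1/((0 - 1*274) + 52176) = 1/((0 - 274) + 52176) = 1/(-274 + 52176) = 1/51902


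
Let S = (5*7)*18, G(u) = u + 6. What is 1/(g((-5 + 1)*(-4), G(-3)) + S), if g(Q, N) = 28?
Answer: 1/658 ≈ 0.0015198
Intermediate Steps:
G(u) = 6 + u
S = 630 (S = 35*18 = 630)
1/(g((-5 + 1)*(-4), G(-3)) + S) = 1/(28 + 630) = 1/658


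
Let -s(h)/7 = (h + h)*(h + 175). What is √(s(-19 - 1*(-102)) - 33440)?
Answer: 2*I*√83309 ≈ 577.27*I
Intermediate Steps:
s(h) = -14*h*(175 + h) (s(h) = -7*(h + h)*(h + 175) = -7*2*h*(175 + h) = -14*h*(175 + h))
√(s(-19 - 1*(-102)) - 33440) = √(-14*(-19 - 1*(-102))*(175 + (-19 - 1*(-102))) - 33440) = √(-14*(-19 + 102)*(175 + (-19 + 102)) - 33440) = √(-14*83*(175 + 83) - 33440) = √(-14*83*258 - 33440) = √(-299796 - 33440) = √(-333236) = 2*I*√83309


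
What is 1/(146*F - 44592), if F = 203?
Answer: -1/14954 ≈ -6.6872e-5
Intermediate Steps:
1/(146*F - 44592) = 1/(146*203 - 44592) = 1/(29638 - 44592) = 1/(-14954) = -1/14954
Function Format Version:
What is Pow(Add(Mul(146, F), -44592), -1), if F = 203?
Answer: Rational(-1, 14954) ≈ -6.6872e-5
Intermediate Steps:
Pow(Add(Mul(146, F), -44592), -1) = Pow(Add(Mul(146, 203), -44592), -1) = Pow(Add(29638, -44592), -1) = Pow(-14954, -1) = Rational(-1, 14954)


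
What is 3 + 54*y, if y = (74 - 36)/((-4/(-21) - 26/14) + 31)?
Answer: 1605/22 ≈ 72.955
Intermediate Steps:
y = 57/44 (y = 38/((-4*(-1/21) - 26*1/14) + 31) = 38/((4/21 - 13/7) + 31) = 38/(-5/3 + 31) = 38/(88/3) = 38*(3/88) = 57/44 ≈ 1.2955)
3 + 54*y = 3 + 54*(57/44) = 3 + 1539/22 = 1605/22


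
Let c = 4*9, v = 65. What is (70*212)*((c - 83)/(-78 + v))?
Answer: 697480/13 ≈ 53652.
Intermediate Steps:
c = 36
(70*212)*((c - 83)/(-78 + v)) = (70*212)*((36 - 83)/(-78 + 65)) = 14840*(-47/(-13)) = 14840*(-47*(-1/13)) = 14840*(47/13) = 697480/13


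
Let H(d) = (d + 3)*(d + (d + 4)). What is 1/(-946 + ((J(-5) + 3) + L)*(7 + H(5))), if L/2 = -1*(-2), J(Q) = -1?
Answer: -1/232 ≈ -0.0043103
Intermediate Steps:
L = 4 (L = 2*(-1*(-2)) = 2*2 = 4)
H(d) = (3 + d)*(4 + 2*d) (H(d) = (3 + d)*(d + (4 + d)) = (3 + d)*(4 + 2*d))
1/(-946 + ((J(-5) + 3) + L)*(7 + H(5))) = 1/(-946 + ((-1 + 3) + 4)*(7 + (12 + 2*5² + 10*5))) = 1/(-946 + (2 + 4)*(7 + (12 + 2*25 + 50))) = 1/(-946 + 6*(7 + (12 + 50 + 50))) = 1/(-946 + 6*(7 + 112)) = 1/(-946 + 6*119) = 1/(-946 + 714) = 1/(-232) = -1/232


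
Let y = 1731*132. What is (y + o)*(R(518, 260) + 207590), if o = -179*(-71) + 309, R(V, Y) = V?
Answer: 50260163080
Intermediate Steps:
y = 228492
o = 13018 (o = 12709 + 309 = 13018)
(y + o)*(R(518, 260) + 207590) = (228492 + 13018)*(518 + 207590) = 241510*208108 = 50260163080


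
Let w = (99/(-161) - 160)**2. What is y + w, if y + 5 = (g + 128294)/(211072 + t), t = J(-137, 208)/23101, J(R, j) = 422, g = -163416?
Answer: 1629926102075403991/63195070021587 ≈ 25792.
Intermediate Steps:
w = 668687881/25921 (w = (99*(-1/161) - 160)**2 = (-99/161 - 160)**2 = (-25859/161)**2 = 668687881/25921 ≈ 25797.)
t = 422/23101 ≈ 0.018268
y = -12595613396/2437987347 (y = -5 + (-163416 + 128294)/(211072 + 422/23101) = -5 - 35122/4875974694/23101 = -5 - 35122*23101/4875974694 = -5 - 405676661/2437987347 = -12595613396/2437987347 ≈ -5.1664)
y + w = -12595613396/2437987347 + 668687881/25921 = 1629926102075403991/63195070021587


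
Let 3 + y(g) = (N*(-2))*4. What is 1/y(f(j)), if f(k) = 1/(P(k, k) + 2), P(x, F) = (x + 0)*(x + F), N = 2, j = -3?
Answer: -1/19 ≈ -0.052632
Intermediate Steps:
P(x, F) = x*(F + x)
f(k) = 1/(2 + 2*k²) (f(k) = 1/(k*(k + k) + 2) = 1/(k*(2*k) + 2) = 1/(2*k² + 2) = 1/(2 + 2*k²))
y(g) = -19 (y(g) = -3 + (2*(-2))*4 = -3 - 4*4 = -3 - 16 = -19)
1/y(f(j)) = 1/(-19) = -1/19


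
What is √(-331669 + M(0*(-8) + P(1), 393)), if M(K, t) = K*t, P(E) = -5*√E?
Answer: I*√333634 ≈ 577.61*I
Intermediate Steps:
√(-331669 + M(0*(-8) + P(1), 393)) = √(-331669 + (0*(-8) - 5*√1)*393) = √(-331669 + (0 - 5*1)*393) = √(-331669 + (0 - 5)*393) = √(-331669 - 5*393) = √(-331669 - 1965) = √(-333634) = I*√333634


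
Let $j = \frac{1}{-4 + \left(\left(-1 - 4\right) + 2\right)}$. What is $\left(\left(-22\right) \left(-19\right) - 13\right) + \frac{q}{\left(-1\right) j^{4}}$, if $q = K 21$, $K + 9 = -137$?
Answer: $7361871$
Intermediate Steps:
$K = -146$ ($K = -9 - 137 = -146$)
$j = - \frac{1}{7}$ ($j = \frac{1}{-4 + \left(-5 + 2\right)} = \frac{1}{-4 - 3} = \frac{1}{-7} = - \frac{1}{7} \approx -0.14286$)
$q = -3066$ ($q = \left(-146\right) 21 = -3066$)
$\left(\left(-22\right) \left(-19\right) - 13\right) + \frac{q}{\left(-1\right) j^{4}} = \left(\left(-22\right) \left(-19\right) - 13\right) - \frac{3066}{\left(-1\right) \left(- \frac{1}{7}\right)^{4}} = \left(418 - 13\right) - \frac{3066}{\left(-1\right) \frac{1}{2401}} = 405 - \frac{3066}{- \frac{1}{2401}} = 405 - -7361466 = 405 + 7361466 = 7361871$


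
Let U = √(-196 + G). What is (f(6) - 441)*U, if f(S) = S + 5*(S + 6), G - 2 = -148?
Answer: -1125*I*√38 ≈ -6935.0*I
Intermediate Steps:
G = -146 (G = 2 - 148 = -146)
U = 3*I*√38 (U = √(-196 - 146) = √(-342) = 3*I*√38 ≈ 18.493*I)
f(S) = 30 + 6*S (f(S) = S + 5*(6 + S) = S + (30 + 5*S) = 30 + 6*S)
(f(6) - 441)*U = ((30 + 6*6) - 441)*(3*I*√38) = ((30 + 36) - 441)*(3*I*√38) = (66 - 441)*(3*I*√38) = -1125*I*√38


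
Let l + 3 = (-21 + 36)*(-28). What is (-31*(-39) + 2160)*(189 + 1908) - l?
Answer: 7065216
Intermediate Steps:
l = -423 (l = -3 + (-21 + 36)*(-28) = -3 + 15*(-28) = -3 - 420 = -423)
(-31*(-39) + 2160)*(189 + 1908) - l = (-31*(-39) + 2160)*(189 + 1908) - 1*(-423) = (1209 + 2160)*2097 + 423 = 3369*2097 + 423 = 7064793 + 423 = 7065216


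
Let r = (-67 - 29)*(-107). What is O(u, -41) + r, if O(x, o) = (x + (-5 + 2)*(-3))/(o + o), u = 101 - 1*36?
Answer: 421115/41 ≈ 10271.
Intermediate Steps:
u = 65 (u = 101 - 36 = 65)
r = 10272 (r = -96*(-107) = 10272)
O(x, o) = (9 + x)/(2*o) (O(x, o) = (x - 3*(-3))/((2*o)) = (x + 9)*(1/(2*o)) = (9 + x)*(1/(2*o)) = (9 + x)/(2*o))
O(u, -41) + r = (½)*(9 + 65)/(-41) + 10272 = (½)*(-1/41)*74 + 10272 = -37/41 + 10272 = 421115/41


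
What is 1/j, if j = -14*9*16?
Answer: -1/2016 ≈ -0.00049603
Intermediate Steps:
j = -2016 (j = -126*16 = -2016)
1/j = 1/(-2016) = -1/2016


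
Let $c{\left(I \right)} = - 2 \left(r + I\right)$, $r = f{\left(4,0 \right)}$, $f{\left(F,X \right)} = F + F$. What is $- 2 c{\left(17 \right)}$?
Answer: $100$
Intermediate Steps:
$f{\left(F,X \right)} = 2 F$
$r = 8$ ($r = 2 \cdot 4 = 8$)
$c{\left(I \right)} = -16 - 2 I$ ($c{\left(I \right)} = - 2 \left(8 + I\right) = -16 - 2 I$)
$- 2 c{\left(17 \right)} = - 2 \left(-16 - 34\right) = \left(-2\right) \left(-50\right) = 100$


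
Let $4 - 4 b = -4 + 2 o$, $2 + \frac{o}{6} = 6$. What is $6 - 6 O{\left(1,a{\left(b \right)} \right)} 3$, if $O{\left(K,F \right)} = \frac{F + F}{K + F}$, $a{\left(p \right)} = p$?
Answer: $-34$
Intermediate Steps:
$o = 24$ ($o = -12 + 6 \cdot 6 = -12 + 36 = 24$)
$b = -10$ ($b = 1 - \frac{-4 + 2 \cdot 24}{4} = 1 - \frac{-4 + 48}{4} = 1 - 11 = -10$)
$O{\left(K,F \right)} = \frac{2 F}{F + K}$
$6 - 6 O{\left(1,a{\left(b \right)} \right)} 3 = 6 - 6 \cdot 2 \left(-10\right) \frac{1}{-10 + 1} \cdot 3 = 6 - 6 \cdot 2 \left(-10\right) \frac{1}{-9} \cdot 3 = 6 - 6 \cdot 2 \left(-10\right) \left(- \frac{1}{9}\right) 3 = 6 - 6 \cdot \frac{20}{9} \cdot 3 = 6 - 40 = -34$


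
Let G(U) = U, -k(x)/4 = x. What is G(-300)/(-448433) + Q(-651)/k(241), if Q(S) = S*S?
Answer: -190046064633/432289412 ≈ -439.63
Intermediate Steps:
k(x) = -4*x
Q(S) = S**2
G(-300)/(-448433) + Q(-651)/k(241) = -300/(-448433) + (-651)**2/((-4*241)) = -300*(-1/448433) + 423801/(-964) = 300/448433 + 423801*(-1/964) = 300/448433 - 423801/964 = -190046064633/432289412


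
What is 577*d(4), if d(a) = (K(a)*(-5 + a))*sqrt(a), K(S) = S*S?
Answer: -18464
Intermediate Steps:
K(S) = S**2
d(a) = a**(5/2)*(-5 + a) (d(a) = (a**2*(-5 + a))*sqrt(a) = a**(5/2)*(-5 + a))
577*d(4) = 577*(4**(5/2)*(-5 + 4)) = 577*(32*(-1)) = 577*(-32) = -18464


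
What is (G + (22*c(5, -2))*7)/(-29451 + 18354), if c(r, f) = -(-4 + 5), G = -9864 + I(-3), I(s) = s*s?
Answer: 10009/11097 ≈ 0.90196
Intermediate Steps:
I(s) = s²
G = -9855 (G = -9864 + (-3)² = -9864 + 9 = -9855)
c(r, f) = -1 (c(r, f) = -1*1 = -1)
(G + (22*c(5, -2))*7)/(-29451 + 18354) = (-9855 + (22*(-1))*7)/(-29451 + 18354) = (-9855 - 22*7)/(-11097) = (-9855 - 154)*(-1/11097) = -10009*(-1/11097) = 10009/11097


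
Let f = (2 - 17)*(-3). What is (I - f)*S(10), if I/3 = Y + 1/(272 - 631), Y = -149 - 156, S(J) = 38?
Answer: -13096434/359 ≈ -36480.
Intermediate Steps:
Y = -305
I = -328488/359 (I = 3*(-305 + 1/(272 - 631)) = 3*(-305 + 1/(-359)) = 3*(-305 - 1/359) = 3*(-109496/359) = -328488/359 ≈ -915.01)
f = 45 (f = -15*(-3) = 45)
(I - f)*S(10) = (-328488/359 - 1*45)*38 = (-328488/359 - 45)*38 = -344643/359*38 = -13096434/359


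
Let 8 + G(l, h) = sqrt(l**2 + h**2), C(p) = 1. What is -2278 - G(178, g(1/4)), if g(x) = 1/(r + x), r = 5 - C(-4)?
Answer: -2270 - 2*sqrt(2289173)/17 ≈ -2448.0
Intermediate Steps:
r = 4 (r = 5 - 1*1 = 5 - 1 = 4)
g(x) = 1/(4 + x)
G(l, h) = -8 + sqrt(h**2 + l**2) (G(l, h) = -8 + sqrt(l**2 + h**2) = -8 + sqrt(h**2 + l**2))
-2278 - G(178, g(1/4)) = -2278 - (-8 + sqrt((1/(4 + 1/4))**2 + 178**2)) = -2278 - (-8 + sqrt((1/(4 + 1*(1/4)))**2 + 31684)) = -2278 - (-8 + sqrt((1/(4 + 1/4))**2 + 31684)) = -2278 - (-8 + sqrt((1/(17/4))**2 + 31684)) = -2278 - (-8 + sqrt((4/17)**2 + 31684)) = -2278 - (-8 + sqrt(16/289 + 31684)) = -2278 - (-8 + sqrt(9156692/289)) = -2278 - (-8 + 2*sqrt(2289173)/17) = -2278 + (8 - 2*sqrt(2289173)/17) = -2270 - 2*sqrt(2289173)/17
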